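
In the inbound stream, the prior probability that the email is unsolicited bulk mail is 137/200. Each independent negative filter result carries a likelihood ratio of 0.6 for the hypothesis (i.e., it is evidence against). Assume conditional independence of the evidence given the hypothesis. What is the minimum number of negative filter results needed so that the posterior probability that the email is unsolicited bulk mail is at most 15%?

5

Prior odds = 0.685/0.315 = 137/63.
Likelihood ratio per negative filter result = 0.6.
Target posterior odds = 0.15/0.85 = 3/17.
Require 0.6ⁿ ≤ 3/17 ÷ (137/63) = 189/2329.
0.6⁴ = 0.1296 is still above 189/2329 but 0.6⁵ = 0.07776 is at or below it, so n = 5.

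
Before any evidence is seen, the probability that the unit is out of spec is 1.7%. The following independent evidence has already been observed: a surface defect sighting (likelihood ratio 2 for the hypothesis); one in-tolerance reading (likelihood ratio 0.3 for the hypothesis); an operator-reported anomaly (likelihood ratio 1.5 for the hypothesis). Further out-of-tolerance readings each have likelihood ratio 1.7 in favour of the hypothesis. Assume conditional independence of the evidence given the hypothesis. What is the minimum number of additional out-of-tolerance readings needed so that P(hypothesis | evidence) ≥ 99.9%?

Prior odds = 0.017/0.983 = 17/983.
Combined Bayes factor of the evidence already in hand = 2 × 0.3 × 1.5 = 0.9.
Odds after that evidence = (17/983) × 0.9 = 153/9830.
Target odds = 0.999/0.001 = 999.
Need 1.7ⁿ ≥ 999 ÷ (153/9830) = 1091130/17.
1.7²⁰ ≈40642.3 falls short of 1091130/17 but 1.7²¹ ≈69091.9 reaches it, so n = 21.

21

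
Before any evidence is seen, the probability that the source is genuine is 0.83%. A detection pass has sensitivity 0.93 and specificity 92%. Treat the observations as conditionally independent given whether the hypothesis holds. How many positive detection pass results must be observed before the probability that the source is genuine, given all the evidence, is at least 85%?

Prior odds: 0.0083 ÷ 0.9917 = 83/9917.
False-positive rate = 1 − 0.92 = 0.08; likelihood ratio of a positive = 0.93/0.08 = 11.625.
Target odds: 0.85 ÷ 0.15 = 17/3.
Need (83/9917) × 11.625ⁿ ≥ 17/3, i.e. 11.625ⁿ ≥ 168589/249.
11.625² = 135.140625 falls short of 168589/249 but 11.625³ = 804357/512 reaches it, so n = 3.

3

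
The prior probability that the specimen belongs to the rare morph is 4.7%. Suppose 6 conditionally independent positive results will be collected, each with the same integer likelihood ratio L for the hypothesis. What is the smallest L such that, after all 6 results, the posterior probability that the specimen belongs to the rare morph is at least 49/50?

4

Prior odds = 0.047/0.953 = 47/953.
Target odds = 0.98/0.02 = 49.
Need L⁶ ≥ 49 ÷ (47/953) = 46697/47.
3⁶ = 729 < 46697/47 ≤ 4096 = 4⁶, so L = 4.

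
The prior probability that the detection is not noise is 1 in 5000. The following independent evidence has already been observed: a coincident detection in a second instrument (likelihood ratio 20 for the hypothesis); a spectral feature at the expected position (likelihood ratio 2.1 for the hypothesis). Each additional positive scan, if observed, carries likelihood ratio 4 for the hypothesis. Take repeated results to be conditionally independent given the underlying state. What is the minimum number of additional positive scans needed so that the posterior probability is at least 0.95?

6

Prior odds = 0.0002/0.9998 = 1/4999.
Combined Bayes factor of the evidence already in hand = 20 × 2.1 = 42.
Odds after that evidence = (1/4999) × 42 = 42/4999.
Target odds = 0.95/0.05 = 19.
Need 4ⁿ ≥ 19 ÷ (42/4999) = 94981/42.
4⁵ = 1024 falls short of 94981/42 but 4⁶ = 4096 reaches it, so n = 6.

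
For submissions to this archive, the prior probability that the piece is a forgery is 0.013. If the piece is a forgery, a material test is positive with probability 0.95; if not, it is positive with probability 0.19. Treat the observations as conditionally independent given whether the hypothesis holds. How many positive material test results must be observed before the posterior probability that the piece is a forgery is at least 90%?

5

Prior odds: 0.013 ÷ 0.987 = 13/987.
Likelihood ratio of a positive = 0.95/0.19 = 5.
Target posterior odds = 0.9/0.1 = 9.
Need (13/987) × 5ⁿ ≥ 9, i.e. 5ⁿ ≥ 8883/13.
5⁴ = 625 falls short of 8883/13 but 5⁵ = 3125 reaches it, so n = 5.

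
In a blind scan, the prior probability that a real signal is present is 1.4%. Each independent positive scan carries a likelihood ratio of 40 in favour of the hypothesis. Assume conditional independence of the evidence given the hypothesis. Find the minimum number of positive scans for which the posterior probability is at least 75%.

Prior odds = 0.014/0.986 = 7/493.
Likelihood ratio per positive scan = 40.
Target odds: 0.75 ÷ 0.25 = 3.
Need (7/493) × 40ⁿ ≥ 3, i.e. 40ⁿ ≥ 1479/7.
40¹ = 40 falls short of 1479/7 but 40² = 1600 reaches it, so n = 2.

2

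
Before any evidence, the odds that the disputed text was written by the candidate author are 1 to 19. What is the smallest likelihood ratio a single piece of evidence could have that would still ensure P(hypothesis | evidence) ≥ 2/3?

Prior odds = 1/19.
Target odds = (2/3)/(1/3) = 2.
Required Bayes factor = 2 ÷ (1/19) = 38.

38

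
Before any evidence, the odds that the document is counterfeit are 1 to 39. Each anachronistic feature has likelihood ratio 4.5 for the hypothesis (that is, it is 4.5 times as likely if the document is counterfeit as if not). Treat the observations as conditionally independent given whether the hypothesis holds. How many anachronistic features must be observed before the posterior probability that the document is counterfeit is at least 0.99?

6

Prior odds = 1/39.
Likelihood ratio per anachronistic feature = 4.5.
Target odds: 0.99 ÷ 0.01 = 99.
Require 4.5ⁿ ≥ 99 ÷ (1/39) = 3861.
4.5⁵ = 1845.28125 falls short of 3861 but 4.5⁶ = 8303.765625 reaches it, so n = 6.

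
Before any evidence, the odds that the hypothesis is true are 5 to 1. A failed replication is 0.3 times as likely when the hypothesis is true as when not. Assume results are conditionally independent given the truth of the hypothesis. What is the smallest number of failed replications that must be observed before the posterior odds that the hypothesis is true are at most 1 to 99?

Prior odds = 5.
Likelihood ratio per failed replication = 0.3.
Target odds = 1/99.
Need 5 × 0.3ⁿ ≤ 1/99, i.e. 0.3ⁿ ≤ 1/495.
0.3⁵ = 243/100000 is still above 1/495 but 0.3⁶ = 729/1000000 is at or below it, so n = 6.

6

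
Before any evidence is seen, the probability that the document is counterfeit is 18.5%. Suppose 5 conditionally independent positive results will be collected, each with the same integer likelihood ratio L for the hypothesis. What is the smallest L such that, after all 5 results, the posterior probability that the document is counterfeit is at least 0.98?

3

Prior odds = 0.185/0.815 = 37/163.
Target odds = 0.98/0.02 = 49.
Need L⁵ ≥ 49 ÷ (37/163) = 7987/37.
2⁵ = 32 < 7987/37 ≤ 243 = 3⁵, so L = 3.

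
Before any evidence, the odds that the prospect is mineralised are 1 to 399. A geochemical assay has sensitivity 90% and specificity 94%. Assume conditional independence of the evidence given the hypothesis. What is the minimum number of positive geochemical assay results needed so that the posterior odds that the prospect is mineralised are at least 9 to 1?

4

Prior odds = 1/399.
False-positive rate = 1 − 0.94 = 0.06; likelihood ratio of a positive = 0.9/0.06 = 15.
Target odds = 9.
Require 15ⁿ ≥ 9 ÷ (1/399) = 3591.
15³ = 3375 falls short of 3591 but 15⁴ = 50625 reaches it, so n = 4.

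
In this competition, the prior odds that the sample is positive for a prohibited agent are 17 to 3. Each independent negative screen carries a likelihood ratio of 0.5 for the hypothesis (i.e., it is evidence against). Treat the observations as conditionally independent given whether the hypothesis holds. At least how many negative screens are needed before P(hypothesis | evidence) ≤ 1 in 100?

Prior odds = 17/3.
Likelihood ratio per negative screen = 0.5.
Target posterior odds = 0.01/0.99 = 1/99.
Need (17/3) × 0.5ⁿ ≤ 1/99, i.e. 0.5ⁿ ≤ 1/561.
0.5⁹ = 0.001953125 is still above 1/561 but 0.5¹⁰ = 1/1024 is at or below it, so n = 10.

10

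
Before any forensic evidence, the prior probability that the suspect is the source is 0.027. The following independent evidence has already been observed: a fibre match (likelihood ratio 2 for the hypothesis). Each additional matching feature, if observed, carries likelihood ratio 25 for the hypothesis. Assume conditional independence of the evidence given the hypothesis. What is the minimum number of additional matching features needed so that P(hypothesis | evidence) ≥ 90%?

2

Prior odds = 0.027/0.973 = 27/973.
Bayes factor of the evidence already in hand = 2.
Odds after that evidence = (27/973) × 2 = 54/973.
Target odds = 0.9/0.1 = 9.
Need 25ⁿ ≥ 9 ÷ (54/973) = 973/6.
25¹ = 25 falls short of 973/6 but 25² = 625 reaches it, so n = 2.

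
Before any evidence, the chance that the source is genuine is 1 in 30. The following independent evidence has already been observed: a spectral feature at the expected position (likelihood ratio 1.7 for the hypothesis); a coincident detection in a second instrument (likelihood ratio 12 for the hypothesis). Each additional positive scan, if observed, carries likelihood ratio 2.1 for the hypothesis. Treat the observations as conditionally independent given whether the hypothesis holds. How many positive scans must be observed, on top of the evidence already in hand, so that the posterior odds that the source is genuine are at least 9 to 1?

4

Prior odds = (1/30)/(29/30) = 1/29.
Combined Bayes factor of the evidence already in hand = 1.7 × 12 = 20.4.
Odds after that evidence = (1/29) × 20.4 = 102/145.
Target odds = 9.
Need 2.1ⁿ ≥ 9 ÷ (102/145) = 435/34.
2.1³ = 9.261 falls short of 435/34 but 2.1⁴ = 19.4481 reaches it, so n = 4.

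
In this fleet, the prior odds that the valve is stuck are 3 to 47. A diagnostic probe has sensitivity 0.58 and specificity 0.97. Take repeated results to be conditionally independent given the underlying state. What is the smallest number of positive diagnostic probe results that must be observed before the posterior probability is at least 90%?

Prior odds = 3/47.
False-positive rate = 1 − 0.97 = 0.03; likelihood ratio of a positive = 0.58/0.03 = 58/3.
Target posterior odds = 0.9/0.1 = 9.
Need (3/47) × (58/3)ⁿ ≥ 9, i.e. (58/3)ⁿ ≥ 141.
(58/3)¹ = 58/3 falls short of 141 but (58/3)² = 3364/9 reaches it, so n = 2.

2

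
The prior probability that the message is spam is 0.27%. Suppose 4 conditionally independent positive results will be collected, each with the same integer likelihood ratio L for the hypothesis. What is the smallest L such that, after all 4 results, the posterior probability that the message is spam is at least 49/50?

12

Prior odds = 0.0027/0.9973 = 27/9973.
Target odds = 0.98/0.02 = 49.
Need L⁴ ≥ 49 ÷ (27/9973) = 488677/27.
11⁴ = 14641 < 488677/27 ≤ 20736 = 12⁴, so L = 12.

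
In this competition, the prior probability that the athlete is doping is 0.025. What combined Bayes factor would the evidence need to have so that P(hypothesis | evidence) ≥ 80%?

Prior odds = 0.025/0.975 = 1/39.
Target odds = 0.8/0.2 = 4.
Required Bayes factor = 4 ÷ (1/39) = 156.

156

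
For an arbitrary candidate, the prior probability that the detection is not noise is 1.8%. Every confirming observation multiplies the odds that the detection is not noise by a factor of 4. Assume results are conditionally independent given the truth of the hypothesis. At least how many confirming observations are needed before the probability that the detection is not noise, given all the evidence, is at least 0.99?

7

Prior odds: 0.018 ÷ 0.982 = 9/491.
Likelihood ratio per confirming observation = 4.
Target posterior odds = 0.99/0.01 = 99.
Require 4ⁿ ≥ 99 ÷ (9/491) = 5401.
4⁶ = 4096 falls short of 5401 but 4⁷ = 16384 reaches it, so n = 7.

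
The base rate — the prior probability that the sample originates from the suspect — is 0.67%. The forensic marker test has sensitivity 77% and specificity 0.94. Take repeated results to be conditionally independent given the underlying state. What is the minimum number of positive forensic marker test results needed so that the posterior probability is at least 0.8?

Prior odds: 0.0067 ÷ 0.9933 = 67/9933.
False-positive rate = 1 − 0.94 = 0.06; likelihood ratio of a positive = 0.77/0.06 = 77/6.
Target odds: 0.8 ÷ 0.2 = 4.
Require (77/6)ⁿ ≥ 4 ÷ (67/9933) = 39732/67.
(77/6)² = 5929/36 falls short of 39732/67 but (77/6)³ = 456533/216 reaches it, so n = 3.

3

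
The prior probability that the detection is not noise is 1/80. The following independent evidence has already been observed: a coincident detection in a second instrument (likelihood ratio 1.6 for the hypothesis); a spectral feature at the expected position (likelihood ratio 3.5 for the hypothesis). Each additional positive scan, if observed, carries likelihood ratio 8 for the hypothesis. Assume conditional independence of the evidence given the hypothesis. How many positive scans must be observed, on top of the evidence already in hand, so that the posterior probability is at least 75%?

2

Prior odds = 0.0125/0.9875 = 1/79.
Combined Bayes factor of the evidence already in hand = 1.6 × 3.5 = 5.6.
Odds after that evidence = (1/79) × 5.6 = 28/395.
Target odds = 0.75/0.25 = 3.
Need 8ⁿ ≥ 3 ÷ (28/395) = 1185/28.
8¹ = 8 falls short of 1185/28 but 8² = 64 reaches it, so n = 2.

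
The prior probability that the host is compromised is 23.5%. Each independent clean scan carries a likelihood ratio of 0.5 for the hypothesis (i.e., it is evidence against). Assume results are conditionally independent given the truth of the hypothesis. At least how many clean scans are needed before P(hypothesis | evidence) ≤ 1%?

5

Prior odds = 0.235/0.765 = 47/153.
Likelihood ratio per clean scan = 0.5.
Target posterior odds = 0.01/0.99 = 1/99.
Need (47/153) × 0.5ⁿ ≤ 1/99, i.e. 0.5ⁿ ≤ 17/517.
0.5⁴ = 0.0625 is still above 17/517 but 0.5⁵ = 0.03125 is at or below it, so n = 5.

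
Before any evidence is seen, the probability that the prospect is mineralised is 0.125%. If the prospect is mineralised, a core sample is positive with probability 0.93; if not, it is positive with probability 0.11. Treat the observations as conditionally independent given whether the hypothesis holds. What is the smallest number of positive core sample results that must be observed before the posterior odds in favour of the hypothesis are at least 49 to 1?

5

Prior odds = 0.00125/0.99875 = 1/799.
Likelihood ratio of a positive = 0.93/0.11 = 93/11.
Target odds = 49.
Need (1/799) × (93/11)ⁿ ≥ 49, i.e. (93/11)ⁿ ≥ 39151.
(93/11)⁴ = 74805201/14641 falls short of 39151 but (93/11)⁵ ≈43196.8 reaches it, so n = 5.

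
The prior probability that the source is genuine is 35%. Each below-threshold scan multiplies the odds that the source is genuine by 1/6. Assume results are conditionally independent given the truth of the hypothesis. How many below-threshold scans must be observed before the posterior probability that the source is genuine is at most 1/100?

Prior odds: 0.35 ÷ 0.65 = 7/13.
Likelihood ratio per below-threshold scan = 1/6.
Target posterior odds = 0.01/0.99 = 1/99.
Require (1/6)ⁿ ≤ 1/99 ÷ (7/13) = 13/693.
(1/6)² = 1/36 is still above 13/693 but (1/6)³ = 1/216 is at or below it, so n = 3.

3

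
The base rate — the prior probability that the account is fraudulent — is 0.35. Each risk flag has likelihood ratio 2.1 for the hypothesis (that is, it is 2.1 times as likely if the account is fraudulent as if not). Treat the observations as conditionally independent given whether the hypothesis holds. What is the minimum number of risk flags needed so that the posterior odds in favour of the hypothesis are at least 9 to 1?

Prior odds = 0.35/0.65 = 7/13.
Likelihood ratio per risk flag = 2.1.
Target odds = 9.
Need (7/13) × 2.1ⁿ ≥ 9, i.e. 2.1ⁿ ≥ 117/7.
2.1³ = 9.261 falls short of 117/7 but 2.1⁴ = 19.4481 reaches it, so n = 4.

4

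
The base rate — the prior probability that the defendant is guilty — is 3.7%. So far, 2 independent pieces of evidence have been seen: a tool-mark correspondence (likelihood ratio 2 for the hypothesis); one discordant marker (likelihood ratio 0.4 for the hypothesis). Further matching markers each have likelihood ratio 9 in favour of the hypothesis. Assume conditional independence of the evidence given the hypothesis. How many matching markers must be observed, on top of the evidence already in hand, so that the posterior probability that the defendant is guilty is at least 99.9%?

5

Prior odds = 0.037/0.963 = 37/963.
Combined Bayes factor of the evidence already in hand = 2 × 0.4 = 0.8.
Odds after that evidence = (37/963) × 0.8 = 148/4815.
Target odds = 0.999/0.001 = 999.
Need 9ⁿ ≥ 999 ÷ (148/4815) = 32501.25.
9⁴ = 6561 falls short of 32501.25 but 9⁵ = 59049 reaches it, so n = 5.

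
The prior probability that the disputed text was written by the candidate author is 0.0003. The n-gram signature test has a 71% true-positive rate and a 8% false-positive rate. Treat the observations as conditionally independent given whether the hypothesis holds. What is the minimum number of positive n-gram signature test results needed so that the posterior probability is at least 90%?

Prior odds: 0.0003 ÷ 0.9997 = 3/9997.
Likelihood ratio of a positive result = 0.71/0.08 = 8.875.
Target posterior odds = 0.9/0.1 = 9.
Need (3/9997) × 8.875ⁿ ≥ 9, i.e. 8.875ⁿ ≥ 29991.
8.875⁴ = 25411681/4096 falls short of 29991 but 8.875⁵ ≈55060.7 reaches it, so n = 5.

5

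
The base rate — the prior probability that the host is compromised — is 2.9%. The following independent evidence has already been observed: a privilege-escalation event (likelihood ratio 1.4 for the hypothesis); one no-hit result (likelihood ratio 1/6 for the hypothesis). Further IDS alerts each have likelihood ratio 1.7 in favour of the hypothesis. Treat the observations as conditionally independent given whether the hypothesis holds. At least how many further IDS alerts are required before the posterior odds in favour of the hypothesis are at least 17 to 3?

13

Prior odds = 0.029/0.971 = 29/971.
Combined Bayes factor of the evidence already in hand = 1.4 × (1/6) = 7/30.
Odds after that evidence = (29/971) × 7/30 = 203/29130.
Target odds = 17/3.
Need 1.7ⁿ ≥ 17/3 ÷ (203/29130) = 165070/203.
1.7¹² ≈582.622 falls short of 165070/203 but 1.7¹³ ≈990.458 reaches it, so n = 13.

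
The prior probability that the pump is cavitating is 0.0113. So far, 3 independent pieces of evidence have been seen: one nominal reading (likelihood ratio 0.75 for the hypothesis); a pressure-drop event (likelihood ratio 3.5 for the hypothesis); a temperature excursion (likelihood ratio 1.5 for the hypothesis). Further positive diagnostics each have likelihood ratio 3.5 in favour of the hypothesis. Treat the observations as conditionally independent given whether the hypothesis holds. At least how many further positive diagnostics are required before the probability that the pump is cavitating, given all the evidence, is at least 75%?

4

Prior odds = 0.0113/0.9887 = 113/9887.
Combined Bayes factor of the evidence already in hand = 0.75 × 3.5 × 1.5 = 3.9375.
Odds after that evidence = (113/9887) × 3.9375 = 7119/158192.
Target odds = 0.75/0.25 = 3.
Need 3.5ⁿ ≥ 3 ÷ (7119/158192) = 158192/2373.
3.5³ = 42.875 falls short of 158192/2373 but 3.5⁴ = 150.0625 reaches it, so n = 4.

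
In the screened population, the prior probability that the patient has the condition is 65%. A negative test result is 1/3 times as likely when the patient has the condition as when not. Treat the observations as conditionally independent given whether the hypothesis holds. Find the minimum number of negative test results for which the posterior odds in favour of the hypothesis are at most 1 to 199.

6

Prior odds = 0.65/0.35 = 13/7.
Likelihood ratio per negative test result = 1/3.
Target odds = 1/199.
Require (1/3)ⁿ ≤ 1/199 ÷ (13/7) = 7/2587.
(1/3)⁵ = 1/243 is still above 7/2587 but (1/3)⁶ = 1/729 is at or below it, so n = 6.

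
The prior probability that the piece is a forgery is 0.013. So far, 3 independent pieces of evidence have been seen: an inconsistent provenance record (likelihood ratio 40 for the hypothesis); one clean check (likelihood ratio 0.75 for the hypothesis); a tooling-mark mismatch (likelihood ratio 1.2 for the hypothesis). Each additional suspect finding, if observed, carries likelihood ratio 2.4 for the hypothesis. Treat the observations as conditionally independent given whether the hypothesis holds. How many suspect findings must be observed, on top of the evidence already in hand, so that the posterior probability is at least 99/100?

Prior odds = 0.013/0.987 = 13/987.
Combined Bayes factor of the evidence already in hand = 40 × 0.75 × 1.2 = 36.
Odds after that evidence = (13/987) × 36 = 156/329.
Target odds = 0.99/0.01 = 99.
Need 2.4ⁿ ≥ 99 ÷ (156/329) = 10857/52.
2.4⁶ = 2985984/15625 falls short of 10857/52 but 2.4⁷ = 35831808/78125 reaches it, so n = 7.

7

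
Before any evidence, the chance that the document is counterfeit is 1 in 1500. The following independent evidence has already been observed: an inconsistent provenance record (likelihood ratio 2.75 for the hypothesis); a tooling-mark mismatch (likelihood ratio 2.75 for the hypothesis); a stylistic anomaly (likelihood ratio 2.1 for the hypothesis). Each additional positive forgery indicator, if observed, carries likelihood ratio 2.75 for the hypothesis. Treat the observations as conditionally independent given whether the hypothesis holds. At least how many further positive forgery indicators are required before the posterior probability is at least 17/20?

Prior odds = (1/1500)/(1499/1500) = 1/1499.
Combined Bayes factor of the evidence already in hand = 2.75 × 2.75 × 2.1 = 15.88125.
Odds after that evidence = (1/1499) × 15.88125 = 2541/239840.
Target odds = 0.85/0.15 = 17/3.
Need 2.75ⁿ ≥ 17/3 ÷ (2541/239840) = 4077280/7623.
2.75⁶ = 1771561/4096 falls short of 4077280/7623 but 2.75⁷ = 19487171/16384 reaches it, so n = 7.

7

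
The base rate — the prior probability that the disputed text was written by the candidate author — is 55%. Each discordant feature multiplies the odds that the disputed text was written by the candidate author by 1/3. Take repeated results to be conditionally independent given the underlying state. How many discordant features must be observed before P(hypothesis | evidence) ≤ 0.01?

5

Prior odds: 0.55 ÷ 0.45 = 11/9.
Likelihood ratio per discordant feature = 1/3.
Target posterior odds = 0.01/0.99 = 1/99.
Need (11/9) × (1/3)ⁿ ≤ 1/99, i.e. (1/3)ⁿ ≤ 1/121.
(1/3)⁴ = 1/81 is still above 1/121 but (1/3)⁵ = 1/243 is at or below it, so n = 5.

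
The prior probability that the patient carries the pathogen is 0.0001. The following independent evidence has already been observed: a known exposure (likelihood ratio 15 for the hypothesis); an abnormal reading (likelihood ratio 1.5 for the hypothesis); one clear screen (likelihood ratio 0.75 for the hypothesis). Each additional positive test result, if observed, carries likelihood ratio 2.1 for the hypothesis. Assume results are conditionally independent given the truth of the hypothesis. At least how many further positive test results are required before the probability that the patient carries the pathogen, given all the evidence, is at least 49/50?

Prior odds = 0.0001/0.9999 = 1/9999.
Combined Bayes factor of the evidence already in hand = 15 × 1.5 × 0.75 = 16.875.
Odds after that evidence = (1/9999) × 16.875 = 15/8888.
Target odds = 0.98/0.02 = 49.
Need 2.1ⁿ ≥ 49 ÷ (15/8888) = 435512/15.
2.1¹³ ≈15447.2 falls short of 435512/15 but 2.1¹⁴ ≈32439.2 reaches it, so n = 14.

14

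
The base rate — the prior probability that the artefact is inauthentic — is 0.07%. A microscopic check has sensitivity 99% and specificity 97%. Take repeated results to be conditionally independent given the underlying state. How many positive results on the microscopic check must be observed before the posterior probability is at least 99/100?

4

Prior odds: 0.0007 ÷ 0.9993 = 7/9993.
False-positive rate = 1 − 0.97 = 0.03; likelihood ratio of a positive = 0.99/0.03 = 33.
Target odds: 0.99 ÷ 0.01 = 99.
Require 33ⁿ ≥ 99 ÷ (7/9993) = 989307/7.
33³ = 35937 falls short of 989307/7 but 33⁴ = 1185921 reaches it, so n = 4.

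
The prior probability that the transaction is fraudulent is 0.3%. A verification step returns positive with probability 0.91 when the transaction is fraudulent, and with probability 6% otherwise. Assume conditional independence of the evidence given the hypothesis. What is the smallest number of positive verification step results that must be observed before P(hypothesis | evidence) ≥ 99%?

4

Prior odds = 0.003/0.997 = 3/997.
Likelihood ratio of a positive result = 0.91/0.06 = 91/6.
Target posterior odds = 0.99/0.01 = 99.
Need (3/997) × (91/6)ⁿ ≥ 99, i.e. (91/6)ⁿ ≥ 32901.
(91/6)³ = 753571/216 falls short of 32901 but (91/6)⁴ = 68574961/1296 reaches it, so n = 4.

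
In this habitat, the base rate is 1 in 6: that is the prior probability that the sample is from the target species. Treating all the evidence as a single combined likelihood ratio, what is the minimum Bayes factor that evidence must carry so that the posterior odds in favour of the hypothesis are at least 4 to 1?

20

Prior odds = (1/6)/(5/6) = 0.2.
Target odds = 4.
Required Bayes factor = 4 ÷ 0.2 = 20.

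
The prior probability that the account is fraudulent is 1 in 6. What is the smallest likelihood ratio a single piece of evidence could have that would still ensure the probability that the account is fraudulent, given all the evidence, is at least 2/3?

10

Prior odds = (1/6)/(5/6) = 0.2.
Target odds = (2/3)/(1/3) = 2.
Required Bayes factor = 2 ÷ 0.2 = 10.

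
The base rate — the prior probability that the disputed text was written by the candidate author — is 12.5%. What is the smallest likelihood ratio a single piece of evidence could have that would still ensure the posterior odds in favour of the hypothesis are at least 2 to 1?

14

Prior odds = 0.125/0.875 = 1/7.
Target odds = 2.
Required Bayes factor = 2 ÷ (1/7) = 14.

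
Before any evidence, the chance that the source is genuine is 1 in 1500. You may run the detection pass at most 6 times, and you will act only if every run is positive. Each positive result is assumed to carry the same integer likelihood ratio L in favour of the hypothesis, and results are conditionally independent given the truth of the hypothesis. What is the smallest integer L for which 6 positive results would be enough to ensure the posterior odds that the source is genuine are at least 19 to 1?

6

Prior odds = (1/1500)/(1499/1500) = 1/1499.
Target odds = 19.
Need L⁶ ≥ 19 ÷ (1/1499) = 28481.
5⁶ = 15625 < 28481 ≤ 46656 = 6⁶, so L = 6.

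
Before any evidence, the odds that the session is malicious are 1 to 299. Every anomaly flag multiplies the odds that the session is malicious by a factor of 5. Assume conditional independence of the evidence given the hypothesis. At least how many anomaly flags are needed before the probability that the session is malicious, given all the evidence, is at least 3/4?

5

Prior odds = 1/299.
Likelihood ratio per anomaly flag = 5.
Target odds: 0.75 ÷ 0.25 = 3.
Require 5ⁿ ≥ 3 ÷ (1/299) = 897.
5⁴ = 625 falls short of 897 but 5⁵ = 3125 reaches it, so n = 5.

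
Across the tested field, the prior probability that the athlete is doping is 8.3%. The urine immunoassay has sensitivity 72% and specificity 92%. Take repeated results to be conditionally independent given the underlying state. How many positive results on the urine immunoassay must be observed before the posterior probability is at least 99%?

Prior odds = 0.083/0.917 = 83/917.
False-positive rate = 1 − 0.92 = 0.08; likelihood ratio of a positive = 0.72/0.08 = 9.
Target odds: 0.99 ÷ 0.01 = 99.
Require 9ⁿ ≥ 99 ÷ (83/917) = 90783/83.
9³ = 729 falls short of 90783/83 but 9⁴ = 6561 reaches it, so n = 4.

4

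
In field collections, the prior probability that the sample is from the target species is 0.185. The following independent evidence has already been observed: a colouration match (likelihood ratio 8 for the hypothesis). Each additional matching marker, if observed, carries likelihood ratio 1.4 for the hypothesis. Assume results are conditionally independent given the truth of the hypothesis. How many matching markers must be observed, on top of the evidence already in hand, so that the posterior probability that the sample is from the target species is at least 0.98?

10

Prior odds = 0.185/0.815 = 37/163.
Bayes factor of the evidence already in hand = 8.
Odds after that evidence = (37/163) × 8 = 296/163.
Target odds = 0.98/0.02 = 49.
Need 1.4ⁿ ≥ 49 ÷ (296/163) = 7987/296.
1.4⁹ = 40353607/1953125 falls short of 7987/296 but 1.4¹⁰ = 282475249/9765625 reaches it, so n = 10.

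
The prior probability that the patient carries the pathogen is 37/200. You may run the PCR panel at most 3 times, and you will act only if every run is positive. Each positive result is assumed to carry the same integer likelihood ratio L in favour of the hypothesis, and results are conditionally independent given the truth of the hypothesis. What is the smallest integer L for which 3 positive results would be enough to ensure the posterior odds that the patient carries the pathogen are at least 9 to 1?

Prior odds = 0.185/0.815 = 37/163.
Target odds = 9.
Need L³ ≥ 9 ÷ (37/163) = 1467/37.
3³ = 27 < 1467/37 ≤ 64 = 4³, so L = 4.

4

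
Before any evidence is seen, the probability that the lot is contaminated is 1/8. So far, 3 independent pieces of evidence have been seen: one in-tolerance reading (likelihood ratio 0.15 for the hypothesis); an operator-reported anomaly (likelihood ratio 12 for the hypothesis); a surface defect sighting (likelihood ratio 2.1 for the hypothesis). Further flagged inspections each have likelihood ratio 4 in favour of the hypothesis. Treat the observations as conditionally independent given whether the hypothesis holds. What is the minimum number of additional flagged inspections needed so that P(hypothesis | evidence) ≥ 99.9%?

6

Prior odds = 0.125/0.875 = 1/7.
Combined Bayes factor of the evidence already in hand = 0.15 × 12 × 2.1 = 3.78.
Odds after that evidence = (1/7) × 3.78 = 0.54.
Target odds = 0.999/0.001 = 999.
Need 4ⁿ ≥ 999 ÷ 0.54 = 1850.
4⁵ = 1024 falls short of 1850 but 4⁶ = 4096 reaches it, so n = 6.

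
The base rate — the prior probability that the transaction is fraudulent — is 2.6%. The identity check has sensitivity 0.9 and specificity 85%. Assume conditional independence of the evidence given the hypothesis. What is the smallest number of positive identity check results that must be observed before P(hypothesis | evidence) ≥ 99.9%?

6

Prior odds: 0.026 ÷ 0.974 = 13/487.
False-positive rate = 1 − 0.85 = 0.15; likelihood ratio of a positive = 0.9/0.15 = 6.
Target odds: 0.999 ÷ 0.001 = 999.
Need (13/487) × 6ⁿ ≥ 999, i.e. 6ⁿ ≥ 486513/13.
6⁵ = 7776 falls short of 486513/13 but 6⁶ = 46656 reaches it, so n = 6.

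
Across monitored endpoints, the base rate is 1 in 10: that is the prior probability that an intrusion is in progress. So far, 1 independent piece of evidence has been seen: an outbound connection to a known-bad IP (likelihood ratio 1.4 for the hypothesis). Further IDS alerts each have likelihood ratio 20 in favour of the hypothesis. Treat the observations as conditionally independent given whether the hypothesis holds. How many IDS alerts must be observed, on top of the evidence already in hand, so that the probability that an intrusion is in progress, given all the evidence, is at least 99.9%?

Prior odds = 0.1/0.9 = 1/9.
Bayes factor of the evidence already in hand = 1.4.
Odds after that evidence = (1/9) × 1.4 = 7/45.
Target odds = 0.999/0.001 = 999.
Need 20ⁿ ≥ 999 ÷ (7/45) = 44955/7.
20² = 400 falls short of 44955/7 but 20³ = 8000 reaches it, so n = 3.

3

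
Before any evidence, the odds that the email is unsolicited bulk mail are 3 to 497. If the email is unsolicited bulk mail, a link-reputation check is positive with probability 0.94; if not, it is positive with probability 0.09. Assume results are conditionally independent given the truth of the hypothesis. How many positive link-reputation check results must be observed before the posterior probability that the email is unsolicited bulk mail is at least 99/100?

Prior odds = 3/497.
Likelihood ratio of a positive = 0.94/0.09 = 94/9.
Target odds: 0.99 ÷ 0.01 = 99.
Require (94/9)ⁿ ≥ 99 ÷ (3/497) = 16401.
(94/9)⁴ = 78074896/6561 falls short of 16401 but (94/9)⁵ ≈124287 reaches it, so n = 5.

5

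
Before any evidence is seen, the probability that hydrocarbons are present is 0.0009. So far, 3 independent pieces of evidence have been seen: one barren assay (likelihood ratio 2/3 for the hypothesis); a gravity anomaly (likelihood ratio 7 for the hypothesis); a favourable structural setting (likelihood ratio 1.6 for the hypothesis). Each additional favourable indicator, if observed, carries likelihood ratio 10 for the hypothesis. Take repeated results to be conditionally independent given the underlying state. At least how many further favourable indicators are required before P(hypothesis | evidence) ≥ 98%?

4

Prior odds = 0.0009/0.9991 = 9/9991.
Combined Bayes factor of the evidence already in hand = (2/3) × 7 × 1.6 = 112/15.
Odds after that evidence = (9/9991) × 112/15 = 336/49955.
Target odds = 0.98/0.02 = 49.
Need 10ⁿ ≥ 49 ÷ (336/49955) = 349685/48.
10³ = 1000 falls short of 349685/48 but 10⁴ = 10000 reaches it, so n = 4.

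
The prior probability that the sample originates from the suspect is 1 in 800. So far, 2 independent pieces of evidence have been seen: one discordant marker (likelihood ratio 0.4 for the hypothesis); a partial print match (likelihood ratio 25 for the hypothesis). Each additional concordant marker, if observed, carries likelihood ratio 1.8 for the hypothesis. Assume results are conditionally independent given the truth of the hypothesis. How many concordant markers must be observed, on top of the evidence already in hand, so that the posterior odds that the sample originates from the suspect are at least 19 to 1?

Prior odds = 0.00125/0.99875 = 1/799.
Combined Bayes factor of the evidence already in hand = 0.4 × 25 = 10.
Odds after that evidence = (1/799) × 10 = 10/799.
Target odds = 19.
Need 1.8ⁿ ≥ 19 ÷ (10/799) = 1518.1.
1.8¹² ≈1156.83 falls short of 1518.1 but 1.8¹³ ≈2082.3 reaches it, so n = 13.

13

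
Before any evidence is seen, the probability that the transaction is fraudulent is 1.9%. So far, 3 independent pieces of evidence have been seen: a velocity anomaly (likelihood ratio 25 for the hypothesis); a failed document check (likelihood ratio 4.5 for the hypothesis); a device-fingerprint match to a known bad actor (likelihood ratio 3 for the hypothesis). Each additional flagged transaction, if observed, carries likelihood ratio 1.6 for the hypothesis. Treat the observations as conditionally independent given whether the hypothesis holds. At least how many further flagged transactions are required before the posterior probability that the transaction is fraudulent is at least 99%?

Prior odds = 0.019/0.981 = 19/981.
Combined Bayes factor of the evidence already in hand = 25 × 4.5 × 3 = 337.5.
Odds after that evidence = (19/981) × 337.5 = 1425/218.
Target odds = 0.99/0.01 = 99.
Need 1.6ⁿ ≥ 99 ÷ (1425/218) = 7194/475.
1.6⁵ = 10.48576 falls short of 7194/475 but 1.6⁶ = 262144/15625 reaches it, so n = 6.

6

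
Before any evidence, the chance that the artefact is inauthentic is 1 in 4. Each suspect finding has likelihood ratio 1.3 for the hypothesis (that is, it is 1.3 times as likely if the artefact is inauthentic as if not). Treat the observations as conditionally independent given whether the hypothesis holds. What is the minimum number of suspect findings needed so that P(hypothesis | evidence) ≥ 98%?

Prior odds: 0.25 ÷ 0.75 = 1/3.
Likelihood ratio per suspect finding = 1.3.
Target odds: 0.98 ÷ 0.02 = 49.
Require 1.3ⁿ ≥ 49 ÷ (1/3) = 147.
1.3¹⁹ ≈146.192 falls short of 147 but 1.3²⁰ ≈190.05 reaches it, so n = 20.

20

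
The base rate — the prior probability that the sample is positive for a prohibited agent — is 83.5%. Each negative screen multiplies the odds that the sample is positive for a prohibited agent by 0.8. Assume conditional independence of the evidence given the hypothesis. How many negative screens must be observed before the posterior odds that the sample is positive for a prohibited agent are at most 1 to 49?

25

Prior odds: 0.835 ÷ 0.165 = 167/33.
Likelihood ratio per negative screen = 0.8.
Target odds = 1/49.
Need (167/33) × 0.8ⁿ ≤ 1/49, i.e. 0.8ⁿ ≤ 33/8183.
0.8²⁴ ≈0.00472237 is still above 33/8183 but 0.8²⁵ ≈0.00377789 is at or below it, so n = 25.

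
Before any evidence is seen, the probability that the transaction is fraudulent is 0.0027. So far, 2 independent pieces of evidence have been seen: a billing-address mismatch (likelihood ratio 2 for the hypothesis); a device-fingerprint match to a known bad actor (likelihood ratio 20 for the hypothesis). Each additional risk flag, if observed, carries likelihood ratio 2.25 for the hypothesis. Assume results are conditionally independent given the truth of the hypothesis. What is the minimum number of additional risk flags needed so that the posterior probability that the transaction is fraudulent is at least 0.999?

12

Prior odds = 0.0027/0.9973 = 27/9973.
Combined Bayes factor of the evidence already in hand = 2 × 20 = 40.
Odds after that evidence = (27/9973) × 40 = 1080/9973.
Target odds = 0.999/0.001 = 999.
Need 2.25ⁿ ≥ 999 ÷ (1080/9973) = 9225.025.
2.25¹¹ ≈7481.83 falls short of 9225.025 but 2.25¹² ≈16834.1 reaches it, so n = 12.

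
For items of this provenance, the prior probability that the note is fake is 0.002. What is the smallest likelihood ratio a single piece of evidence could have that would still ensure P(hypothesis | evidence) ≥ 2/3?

998

Prior odds = 0.002/0.998 = 1/499.
Target odds = (2/3)/(1/3) = 2.
Required Bayes factor = 2 ÷ (1/499) = 998.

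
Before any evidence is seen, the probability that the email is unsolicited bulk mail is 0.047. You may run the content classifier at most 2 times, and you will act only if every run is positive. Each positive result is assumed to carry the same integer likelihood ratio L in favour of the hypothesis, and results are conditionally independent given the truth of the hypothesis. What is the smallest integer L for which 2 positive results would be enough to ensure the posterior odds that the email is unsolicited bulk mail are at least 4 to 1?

10

Prior odds = 0.047/0.953 = 47/953.
Target odds = 4.
Need L² ≥ 4 ÷ (47/953) = 3812/47.
9² = 81 < 3812/47 ≤ 100 = 10², so L = 10.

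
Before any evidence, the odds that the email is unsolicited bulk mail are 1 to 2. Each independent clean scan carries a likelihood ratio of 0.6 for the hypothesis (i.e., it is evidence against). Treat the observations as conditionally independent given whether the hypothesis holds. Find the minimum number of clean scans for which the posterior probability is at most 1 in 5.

2

Prior odds = 0.5.
Likelihood ratio per clean scan = 0.6.
Target odds: 0.2 ÷ 0.8 = 0.25.
Require 0.6ⁿ ≤ 0.25 ÷ 0.5 = 0.5.
0.6¹ = 0.6 is still above 0.5 but 0.6² = 0.36 is at or below it, so n = 2.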